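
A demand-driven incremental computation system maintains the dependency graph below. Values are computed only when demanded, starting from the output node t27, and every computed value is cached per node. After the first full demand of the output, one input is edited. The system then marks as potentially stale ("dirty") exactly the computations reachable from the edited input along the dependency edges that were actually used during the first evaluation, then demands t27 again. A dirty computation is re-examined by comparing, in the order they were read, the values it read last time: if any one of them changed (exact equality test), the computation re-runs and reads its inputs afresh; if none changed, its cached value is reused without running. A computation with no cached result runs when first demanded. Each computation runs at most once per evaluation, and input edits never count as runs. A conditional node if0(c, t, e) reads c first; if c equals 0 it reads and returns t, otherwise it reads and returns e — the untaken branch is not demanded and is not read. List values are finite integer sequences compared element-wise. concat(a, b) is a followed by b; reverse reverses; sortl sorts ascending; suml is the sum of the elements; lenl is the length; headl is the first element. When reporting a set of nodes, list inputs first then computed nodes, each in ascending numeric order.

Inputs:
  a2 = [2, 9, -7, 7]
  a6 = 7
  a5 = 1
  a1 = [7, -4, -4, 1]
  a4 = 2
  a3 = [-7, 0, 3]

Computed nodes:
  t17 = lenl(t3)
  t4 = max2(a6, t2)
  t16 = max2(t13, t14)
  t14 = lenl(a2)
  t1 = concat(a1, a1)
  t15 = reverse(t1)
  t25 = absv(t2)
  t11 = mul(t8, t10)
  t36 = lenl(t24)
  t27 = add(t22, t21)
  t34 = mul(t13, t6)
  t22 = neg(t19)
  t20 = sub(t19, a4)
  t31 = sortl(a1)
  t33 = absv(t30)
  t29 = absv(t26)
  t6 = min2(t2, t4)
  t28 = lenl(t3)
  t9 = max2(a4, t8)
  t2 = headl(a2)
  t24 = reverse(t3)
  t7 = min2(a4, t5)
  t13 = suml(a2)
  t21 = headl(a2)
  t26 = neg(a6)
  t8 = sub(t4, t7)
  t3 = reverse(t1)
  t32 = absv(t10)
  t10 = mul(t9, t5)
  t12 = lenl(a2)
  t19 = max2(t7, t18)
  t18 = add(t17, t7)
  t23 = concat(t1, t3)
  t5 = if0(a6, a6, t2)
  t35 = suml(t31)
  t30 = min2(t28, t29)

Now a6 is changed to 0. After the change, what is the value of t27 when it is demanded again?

New value of t27: -6.

First evaluation (everything demanded from the output):
  t1 = concat([7, -4, -4, 1], [7, -4, -4, 1]) = [7, -4, -4, 1, 7, -4, -4, 1]
  t2 = headl([2, 9, -7, 7]) = 2
  t3 = reverse([7, -4, -4, 1, 7, -4, -4, 1]) = [1, -4, -4, 7, 1, -4, -4, 7]
  t5 = if0(a6=7 -> else branch t2) = 2
  t7 = min2(2, 2) = 2
  t17 = lenl([1, -4, -4, 7, 1, -4, -4, 7]) = 8
  t18 = add(8, 2) = 10
  t19 = max2(2, 10) = 10
  t21 = headl([2, 9, -7, 7]) = 2
  t22 = neg(10) = -10
  t27 = add(-10, 2) = -8

Propagation after the edit:
  t5: runs — a6 7->0; result 0.
  t7: runs — t5 2->0; result 0.
  t18: runs — t7 2->0; result 8.
  t19: runs — t7 2->0; t18 10->8; result 8.
  t22: runs — t19 10->8; result -8.
  t27: runs — t22 -10->-8; result -6.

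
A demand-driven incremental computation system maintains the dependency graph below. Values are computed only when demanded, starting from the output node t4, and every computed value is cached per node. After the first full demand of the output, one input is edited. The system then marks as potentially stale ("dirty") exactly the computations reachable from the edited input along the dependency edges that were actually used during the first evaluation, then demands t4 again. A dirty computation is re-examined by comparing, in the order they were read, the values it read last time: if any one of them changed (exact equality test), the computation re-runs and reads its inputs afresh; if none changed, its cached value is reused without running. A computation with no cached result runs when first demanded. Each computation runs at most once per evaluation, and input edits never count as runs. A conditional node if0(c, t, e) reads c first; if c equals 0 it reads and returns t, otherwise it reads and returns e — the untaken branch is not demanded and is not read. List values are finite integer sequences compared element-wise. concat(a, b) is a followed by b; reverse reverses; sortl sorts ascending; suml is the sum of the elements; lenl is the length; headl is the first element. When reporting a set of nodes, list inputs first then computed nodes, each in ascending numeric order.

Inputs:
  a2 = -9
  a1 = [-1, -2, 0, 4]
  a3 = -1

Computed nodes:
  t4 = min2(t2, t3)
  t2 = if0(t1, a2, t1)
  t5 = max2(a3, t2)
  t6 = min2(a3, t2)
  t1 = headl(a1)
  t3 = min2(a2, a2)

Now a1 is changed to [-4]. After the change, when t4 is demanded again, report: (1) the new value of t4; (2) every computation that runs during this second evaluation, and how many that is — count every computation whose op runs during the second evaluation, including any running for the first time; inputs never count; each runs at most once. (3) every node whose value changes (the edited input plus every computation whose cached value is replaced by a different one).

New value of t4: -9.
Computations that run: t1, t2, t4 — 3 in total.
Values that change: a1, t1, t2.

First evaluation (everything demanded from the output):
  t1 = headl([-1, -2, 0, 4]) = -1
  t2 = if0(t1=-1 -> else branch t1) = -1
  t3 = min2(-9, -9) = -9
  t4 = min2(-1, -9) = -9

Propagation after the edit:
  t1: runs — a1 [-1, -2, 0, 4]->[-4]; result -4.
  t2: runs — t1 -1->-4; t1 -1->-4; result -4.
  t4: runs — t2 -1->-4; result -9 (same value as before).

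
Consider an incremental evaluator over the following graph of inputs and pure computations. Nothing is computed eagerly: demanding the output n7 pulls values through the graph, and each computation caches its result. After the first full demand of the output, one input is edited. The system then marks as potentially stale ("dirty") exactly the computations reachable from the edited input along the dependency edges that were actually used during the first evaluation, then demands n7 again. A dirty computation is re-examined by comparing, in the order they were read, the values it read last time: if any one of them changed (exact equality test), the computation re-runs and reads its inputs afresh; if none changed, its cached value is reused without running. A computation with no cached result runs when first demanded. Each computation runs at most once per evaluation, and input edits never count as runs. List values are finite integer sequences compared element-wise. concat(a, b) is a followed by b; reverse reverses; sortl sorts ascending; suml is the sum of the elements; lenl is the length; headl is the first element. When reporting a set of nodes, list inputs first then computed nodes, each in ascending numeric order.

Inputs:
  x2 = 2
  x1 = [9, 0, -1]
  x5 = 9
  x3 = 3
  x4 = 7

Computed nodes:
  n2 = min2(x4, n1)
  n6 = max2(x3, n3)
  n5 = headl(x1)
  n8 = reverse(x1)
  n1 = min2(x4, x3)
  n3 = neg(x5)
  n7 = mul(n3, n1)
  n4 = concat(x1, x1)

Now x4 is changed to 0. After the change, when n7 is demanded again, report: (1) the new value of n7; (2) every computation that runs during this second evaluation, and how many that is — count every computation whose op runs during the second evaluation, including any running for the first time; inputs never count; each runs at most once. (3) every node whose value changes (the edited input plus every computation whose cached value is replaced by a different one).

Initial pass — values computed on the first demand:
  n1 = min2(7, 3) = 3
  n3 = neg(9) = -9
  n7 = mul(-9, 3) = -27

Second demand — change propagation:
  n1: re-runs because x4 7->0; new result 0.
  n7: re-runs because n1 3->0; new result 0.

n7 now evaluates to 0.
Run set: n1, n7 (2 run).
Changed values: x4, n1, n7.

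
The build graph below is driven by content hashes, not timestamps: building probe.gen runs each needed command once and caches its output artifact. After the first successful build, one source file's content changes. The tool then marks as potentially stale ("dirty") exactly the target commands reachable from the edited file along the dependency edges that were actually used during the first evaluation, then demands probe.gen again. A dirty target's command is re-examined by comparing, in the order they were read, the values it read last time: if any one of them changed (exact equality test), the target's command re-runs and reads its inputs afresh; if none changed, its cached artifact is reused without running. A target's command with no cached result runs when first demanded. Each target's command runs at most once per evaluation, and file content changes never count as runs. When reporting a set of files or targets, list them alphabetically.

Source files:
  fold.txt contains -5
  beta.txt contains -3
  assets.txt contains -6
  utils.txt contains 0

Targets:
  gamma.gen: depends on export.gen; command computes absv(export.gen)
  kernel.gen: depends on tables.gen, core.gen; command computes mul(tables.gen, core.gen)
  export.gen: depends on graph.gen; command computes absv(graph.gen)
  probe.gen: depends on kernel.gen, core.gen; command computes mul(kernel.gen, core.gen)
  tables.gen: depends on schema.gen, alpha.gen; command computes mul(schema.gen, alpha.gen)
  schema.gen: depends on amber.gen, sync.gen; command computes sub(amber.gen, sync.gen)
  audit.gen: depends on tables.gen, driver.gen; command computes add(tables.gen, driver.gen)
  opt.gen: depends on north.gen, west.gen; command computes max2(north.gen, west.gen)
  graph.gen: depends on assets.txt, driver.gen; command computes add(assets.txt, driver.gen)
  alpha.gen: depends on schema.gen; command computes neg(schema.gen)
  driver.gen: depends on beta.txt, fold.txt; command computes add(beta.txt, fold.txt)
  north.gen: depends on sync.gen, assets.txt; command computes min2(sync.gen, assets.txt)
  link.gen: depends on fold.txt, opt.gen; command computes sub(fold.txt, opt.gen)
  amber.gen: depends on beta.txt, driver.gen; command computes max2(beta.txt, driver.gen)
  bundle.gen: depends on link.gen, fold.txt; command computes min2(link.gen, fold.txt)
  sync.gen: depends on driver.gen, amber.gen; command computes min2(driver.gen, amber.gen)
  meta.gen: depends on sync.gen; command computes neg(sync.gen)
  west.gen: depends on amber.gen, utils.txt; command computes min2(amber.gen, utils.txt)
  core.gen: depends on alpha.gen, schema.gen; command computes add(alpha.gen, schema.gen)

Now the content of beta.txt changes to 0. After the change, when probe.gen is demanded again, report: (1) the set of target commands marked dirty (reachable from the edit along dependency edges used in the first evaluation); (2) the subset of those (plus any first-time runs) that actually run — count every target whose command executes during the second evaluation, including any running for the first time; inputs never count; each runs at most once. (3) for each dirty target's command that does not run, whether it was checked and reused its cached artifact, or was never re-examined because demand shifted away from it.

Dirty set: alpha.gen, amber.gen, core.gen, driver.gen, kernel.gen, probe.gen, schema.gen, sync.gen, tables.gen.
Run set: amber.gen, driver.gen, schema.gen, sync.gen (4 run).
Re-examined without running (cache reused): alpha.gen, core.gen, kernel.gen, probe.gen, tables.gen.
The important point: schema.gen recomputes to an identical value, and the output ends up unchanged.

Initial pass — values computed on the first demand:
  driver.gen = add(-3, -5) = -8
  amber.gen = max2(-3, -8) = -3
  sync.gen = min2(-8, -3) = -8
  schema.gen = sub(-3, -8) = 5
  alpha.gen = neg(5) = -5
  core.gen = add(-5, 5) = 0
  tables.gen = mul(5, -5) = -25
  kernel.gen = mul(-25, 0) = 0
  probe.gen = mul(0, 0) = 0

Second demand — change propagation:
  driver.gen: re-runs because beta.txt -3->0; new result -5.
  amber.gen: re-runs because beta.txt -3->0; driver.gen -8->-5; new result 0.
  sync.gen: re-runs because driver.gen -8->-5; amber.gen -3->0; new result -5.
  schema.gen: re-runs because amber.gen -3->0; sync.gen -8->-5; new result 5 (unchanged).
  alpha.gen: re-examined; everything it read last time is the same (schema.gen unchanged) — cache -5 kept, no run.
  core.gen: re-examined; everything it read last time is the same (alpha.gen unchanged, schema.gen unchanged) — cache 0 kept, no run.
  tables.gen: re-examined; everything it read last time is the same (schema.gen unchanged, alpha.gen unchanged) — cache -25 kept, no run.
  kernel.gen: re-examined; everything it read last time is the same (tables.gen unchanged, core.gen unchanged) — cache 0 kept, no run.
  probe.gen: re-examined; everything it read last time is the same (kernel.gen unchanged, core.gen unchanged) — cache 0 kept, no run.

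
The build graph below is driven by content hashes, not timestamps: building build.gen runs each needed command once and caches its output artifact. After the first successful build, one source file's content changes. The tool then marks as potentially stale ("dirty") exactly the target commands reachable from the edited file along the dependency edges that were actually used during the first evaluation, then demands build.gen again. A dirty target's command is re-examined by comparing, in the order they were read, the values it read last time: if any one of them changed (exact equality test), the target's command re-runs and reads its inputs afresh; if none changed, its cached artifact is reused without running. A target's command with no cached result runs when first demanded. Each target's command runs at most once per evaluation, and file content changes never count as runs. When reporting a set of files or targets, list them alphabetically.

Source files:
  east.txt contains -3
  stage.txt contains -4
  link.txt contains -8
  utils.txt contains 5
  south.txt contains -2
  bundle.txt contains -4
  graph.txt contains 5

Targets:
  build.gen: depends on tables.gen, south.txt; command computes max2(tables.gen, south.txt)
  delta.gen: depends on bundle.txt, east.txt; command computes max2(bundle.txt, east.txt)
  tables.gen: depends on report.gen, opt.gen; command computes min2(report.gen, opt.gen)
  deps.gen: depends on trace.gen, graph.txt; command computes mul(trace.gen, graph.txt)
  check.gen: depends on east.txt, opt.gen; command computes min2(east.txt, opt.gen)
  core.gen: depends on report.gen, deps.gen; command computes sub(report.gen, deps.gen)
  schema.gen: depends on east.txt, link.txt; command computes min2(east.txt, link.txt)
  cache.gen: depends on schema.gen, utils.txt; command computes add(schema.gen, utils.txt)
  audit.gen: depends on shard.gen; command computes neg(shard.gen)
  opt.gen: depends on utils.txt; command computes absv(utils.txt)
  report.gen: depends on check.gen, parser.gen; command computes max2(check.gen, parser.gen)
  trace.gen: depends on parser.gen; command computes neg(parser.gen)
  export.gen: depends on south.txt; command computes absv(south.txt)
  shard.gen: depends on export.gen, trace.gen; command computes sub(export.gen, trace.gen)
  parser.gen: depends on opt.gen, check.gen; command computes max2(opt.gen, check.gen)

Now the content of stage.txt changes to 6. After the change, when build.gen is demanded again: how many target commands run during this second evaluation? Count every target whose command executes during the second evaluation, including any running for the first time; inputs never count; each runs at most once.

Initial pass — values computed on the first demand:
  opt.gen = absv(5) = 5
  check.gen = min2(-3, 5) = -3
  parser.gen = max2(5, -3) = 5
  report.gen = max2(-3, 5) = 5
  tables.gen = min2(5, 5) = 5
  build.gen = max2(5, -2) = 5

Second demand — change propagation:
  no demanded computation ever read stage.txt, so the edit dirties nothing and nothing runs.

The important point: nothing the output needs ever reads stage.txt, so the edit is invisible to it.

Run set: none (0 run).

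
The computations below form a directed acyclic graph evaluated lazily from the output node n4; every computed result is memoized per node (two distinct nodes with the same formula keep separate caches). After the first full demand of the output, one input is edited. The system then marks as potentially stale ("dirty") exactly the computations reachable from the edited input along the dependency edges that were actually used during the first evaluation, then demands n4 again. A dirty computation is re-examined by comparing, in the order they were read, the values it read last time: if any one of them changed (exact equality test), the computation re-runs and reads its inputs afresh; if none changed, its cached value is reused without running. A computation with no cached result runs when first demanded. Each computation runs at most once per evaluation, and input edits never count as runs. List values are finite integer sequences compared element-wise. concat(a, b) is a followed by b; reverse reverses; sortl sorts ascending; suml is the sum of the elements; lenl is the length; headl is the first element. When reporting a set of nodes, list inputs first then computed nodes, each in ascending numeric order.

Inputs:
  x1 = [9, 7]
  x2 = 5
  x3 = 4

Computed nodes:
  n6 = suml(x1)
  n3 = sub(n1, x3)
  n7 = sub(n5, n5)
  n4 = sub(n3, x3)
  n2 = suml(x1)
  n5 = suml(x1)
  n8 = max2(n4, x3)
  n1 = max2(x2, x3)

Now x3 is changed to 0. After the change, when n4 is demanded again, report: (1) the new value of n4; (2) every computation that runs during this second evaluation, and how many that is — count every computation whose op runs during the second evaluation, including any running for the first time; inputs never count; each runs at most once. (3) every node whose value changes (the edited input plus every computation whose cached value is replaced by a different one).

Demanding n4 again yields 5.
3 computations run: n1, n3, n4.
The nodes whose values change: x3, n3, n4.

First demand of the output computes:
  n1 = max2(5, 4) = 5
  n3 = sub(5, 4) = 1
  n4 = sub(1, 4) = -3

After the edit, cleaning proceeds:
  n1: a read changed (x3 4->0) — executes, giving 5 — identical to its old value.
  n3: a read changed (x3 4->0) — executes, giving 5.
  n4: a read changed (n3 1->5; x3 4->0) — executes, giving 5.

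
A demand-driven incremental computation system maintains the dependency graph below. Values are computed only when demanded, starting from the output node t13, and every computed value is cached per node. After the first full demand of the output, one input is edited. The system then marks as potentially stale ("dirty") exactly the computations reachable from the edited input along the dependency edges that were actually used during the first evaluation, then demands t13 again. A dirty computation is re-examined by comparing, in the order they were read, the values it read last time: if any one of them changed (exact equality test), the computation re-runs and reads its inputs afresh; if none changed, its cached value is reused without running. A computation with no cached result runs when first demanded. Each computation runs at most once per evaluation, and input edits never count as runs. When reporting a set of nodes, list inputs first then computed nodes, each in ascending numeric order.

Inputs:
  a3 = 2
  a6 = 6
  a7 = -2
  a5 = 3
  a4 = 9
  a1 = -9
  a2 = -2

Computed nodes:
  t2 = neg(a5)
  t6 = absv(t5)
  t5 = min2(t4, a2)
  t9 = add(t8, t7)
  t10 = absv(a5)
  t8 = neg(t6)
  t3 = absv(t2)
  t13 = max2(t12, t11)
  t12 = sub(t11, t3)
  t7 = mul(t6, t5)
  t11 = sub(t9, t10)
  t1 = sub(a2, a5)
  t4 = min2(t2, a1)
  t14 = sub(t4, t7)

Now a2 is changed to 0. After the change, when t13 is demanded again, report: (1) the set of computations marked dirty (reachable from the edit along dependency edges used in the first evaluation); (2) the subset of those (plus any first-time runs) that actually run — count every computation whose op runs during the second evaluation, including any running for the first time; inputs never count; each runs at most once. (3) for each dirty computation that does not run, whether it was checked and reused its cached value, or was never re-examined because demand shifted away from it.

Marked dirty: t5, t6, t7, t8, t9, t11, t12, t13.
Computations that run: t5 — 1 in total.
Checked but reused from cache: t6, t7, t8, t9, t11, t12, t13.
Key observation: the change is absorbed at t5 — it re-runs but produces the same value, and the output's value is unchanged.

First evaluation (everything demanded from the output):
  t2 = neg(3) = -3
  t3 = absv(-3) = 3
  t4 = min2(-3, -9) = -9
  t5 = min2(-9, -2) = -9
  t6 = absv(-9) = 9
  t7 = mul(9, -9) = -81
  t8 = neg(9) = -9
  t9 = add(-9, -81) = -90
  t10 = absv(3) = 3
  t11 = sub(-90, 3) = -93
  t12 = sub(-93, 3) = -96
  t13 = max2(-96, -93) = -93

Propagation after the edit:
  t5: runs — a2 -2->0; result -9 (same value as before).
  t6: checked — values it read are unchanged (t5 unchanged); reused cached 9 without running.
  t7: checked — values it read are unchanged (t6 unchanged, t5 unchanged); reused cached -81 without running.
  t8: checked — values it read are unchanged (t6 unchanged); reused cached -9 without running.
  t9: checked — values it read are unchanged (t8 unchanged, t7 unchanged); reused cached -90 without running.
  t11: checked — values it read are unchanged (t9 unchanged, t10 unchanged); reused cached -93 without running.
  t12: checked — values it read are unchanged (t11 unchanged, t3 unchanged); reused cached -96 without running.
  t13: checked — values it read are unchanged (t12 unchanged, t11 unchanged); reused cached -93 without running.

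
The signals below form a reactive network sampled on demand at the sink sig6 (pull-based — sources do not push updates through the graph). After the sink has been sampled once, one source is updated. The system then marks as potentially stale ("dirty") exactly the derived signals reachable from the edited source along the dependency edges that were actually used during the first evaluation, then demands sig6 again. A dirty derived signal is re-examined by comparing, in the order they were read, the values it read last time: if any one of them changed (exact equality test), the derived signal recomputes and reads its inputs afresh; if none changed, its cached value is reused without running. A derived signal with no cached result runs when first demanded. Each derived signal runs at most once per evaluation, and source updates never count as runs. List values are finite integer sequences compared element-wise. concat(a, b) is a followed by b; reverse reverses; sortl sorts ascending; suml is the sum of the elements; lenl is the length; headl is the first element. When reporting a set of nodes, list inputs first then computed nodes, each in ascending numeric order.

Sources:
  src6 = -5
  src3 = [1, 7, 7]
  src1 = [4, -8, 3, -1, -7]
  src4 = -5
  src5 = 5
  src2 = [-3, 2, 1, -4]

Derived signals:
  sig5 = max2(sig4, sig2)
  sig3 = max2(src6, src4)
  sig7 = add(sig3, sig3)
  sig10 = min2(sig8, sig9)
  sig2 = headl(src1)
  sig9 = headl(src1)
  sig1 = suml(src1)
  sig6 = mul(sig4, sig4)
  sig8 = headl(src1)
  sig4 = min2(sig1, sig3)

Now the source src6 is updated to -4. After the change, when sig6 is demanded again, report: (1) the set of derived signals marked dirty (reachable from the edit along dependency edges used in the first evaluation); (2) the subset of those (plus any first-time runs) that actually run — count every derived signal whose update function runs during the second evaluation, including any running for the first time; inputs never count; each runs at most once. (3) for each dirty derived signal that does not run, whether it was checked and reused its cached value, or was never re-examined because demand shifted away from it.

Initial pass — values computed on the first demand:
  sig1 = suml([4, -8, 3, -1, -7]) = -9
  sig3 = max2(-5, -5) = -5
  sig4 = min2(-9, -5) = -9
  sig6 = mul(-9, -9) = 81

Second demand — change propagation:
  sig3: re-runs because src6 -5->-4; new result -4.
  sig4: re-runs because sig3 -5->-4; new result -9 (unchanged).
  sig6: re-examined; everything it read last time is the same (sig4 unchanged, sig4 unchanged) — cache 81 kept, no run.

The important point: sig4 recomputes to an identical value, and the output ends up unchanged.

Dirty set: sig3, sig4, sig6.
Run set: sig3, sig4 (2 run).
Re-examined without running (cache reused): sig6.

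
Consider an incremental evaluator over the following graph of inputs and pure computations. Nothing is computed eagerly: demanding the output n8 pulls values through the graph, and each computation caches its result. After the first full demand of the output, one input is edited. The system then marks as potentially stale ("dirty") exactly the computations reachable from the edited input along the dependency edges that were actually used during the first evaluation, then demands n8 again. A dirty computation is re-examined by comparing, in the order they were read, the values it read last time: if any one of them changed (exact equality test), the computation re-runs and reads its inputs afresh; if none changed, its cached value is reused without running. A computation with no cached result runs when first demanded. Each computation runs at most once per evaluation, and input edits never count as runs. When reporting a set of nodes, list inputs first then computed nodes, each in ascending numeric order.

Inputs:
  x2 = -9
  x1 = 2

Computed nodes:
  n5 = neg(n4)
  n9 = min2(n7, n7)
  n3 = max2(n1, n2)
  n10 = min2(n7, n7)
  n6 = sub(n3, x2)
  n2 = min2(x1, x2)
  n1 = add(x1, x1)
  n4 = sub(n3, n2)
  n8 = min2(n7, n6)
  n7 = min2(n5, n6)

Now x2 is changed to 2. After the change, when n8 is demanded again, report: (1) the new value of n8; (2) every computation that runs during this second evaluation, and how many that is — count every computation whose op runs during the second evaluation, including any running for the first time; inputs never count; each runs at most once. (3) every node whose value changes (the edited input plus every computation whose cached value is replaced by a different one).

n8 now evaluates to -2.
Run set: n2, n3, n4, n5, n6, n7, n8 (7 run).
Changed values: x2, n2, n4, n5, n6, n7, n8.

Initial pass — values computed on the first demand:
  n1 = add(2, 2) = 4
  n2 = min2(2, -9) = -9
  n3 = max2(4, -9) = 4
  n4 = sub(4, -9) = 13
  n5 = neg(13) = -13
  n6 = sub(4, -9) = 13
  n7 = min2(-13, 13) = -13
  n8 = min2(-13, 13) = -13

Second demand — change propagation:
  n2: re-runs because x2 -9->2; new result 2.
  n3: re-runs because n2 -9->2; new result 4 (unchanged).
  n4: re-runs because n2 -9->2; new result 2.
  n5: re-runs because n4 13->2; new result -2.
  n6: re-runs because x2 -9->2; new result 2.
  n7: re-runs because n5 -13->-2; n6 13->2; new result -2.
  n8: re-runs because n7 -13->-2; n6 13->2; new result -2.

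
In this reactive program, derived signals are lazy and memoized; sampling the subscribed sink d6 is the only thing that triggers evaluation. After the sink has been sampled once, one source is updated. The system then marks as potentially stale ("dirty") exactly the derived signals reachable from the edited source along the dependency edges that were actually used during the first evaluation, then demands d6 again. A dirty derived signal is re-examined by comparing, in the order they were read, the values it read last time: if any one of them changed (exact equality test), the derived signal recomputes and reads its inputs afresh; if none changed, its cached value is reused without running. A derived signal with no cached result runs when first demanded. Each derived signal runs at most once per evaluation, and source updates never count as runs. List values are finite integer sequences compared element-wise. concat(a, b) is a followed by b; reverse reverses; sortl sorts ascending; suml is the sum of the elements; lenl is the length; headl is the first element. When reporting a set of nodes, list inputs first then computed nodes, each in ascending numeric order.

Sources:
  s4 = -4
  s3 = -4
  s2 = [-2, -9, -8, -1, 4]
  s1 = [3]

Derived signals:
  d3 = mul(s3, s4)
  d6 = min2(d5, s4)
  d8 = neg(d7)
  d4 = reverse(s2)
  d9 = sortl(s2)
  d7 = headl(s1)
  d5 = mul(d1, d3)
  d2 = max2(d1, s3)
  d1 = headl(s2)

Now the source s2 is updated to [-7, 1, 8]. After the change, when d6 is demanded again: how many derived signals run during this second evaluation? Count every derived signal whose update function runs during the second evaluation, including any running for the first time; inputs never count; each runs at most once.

First demand of the output computes:
  d1 = headl([-2, -9, -8, -1, 4]) = -2
  d3 = mul(-4, -4) = 16
  d5 = mul(-2, 16) = -32
  d6 = min2(-32, -4) = -32

After the edit, cleaning proceeds:
  d1: a read changed (s2 [-2, -9, -8, -1, 4]->[-7, 1, 8]) — executes, giving -7.
  d5: a read changed (d1 -2->-7) — executes, giving -112.
  d6: a read changed (d5 -32->-112) — executes, giving -112.

3 derived signals run: d1, d5, d6.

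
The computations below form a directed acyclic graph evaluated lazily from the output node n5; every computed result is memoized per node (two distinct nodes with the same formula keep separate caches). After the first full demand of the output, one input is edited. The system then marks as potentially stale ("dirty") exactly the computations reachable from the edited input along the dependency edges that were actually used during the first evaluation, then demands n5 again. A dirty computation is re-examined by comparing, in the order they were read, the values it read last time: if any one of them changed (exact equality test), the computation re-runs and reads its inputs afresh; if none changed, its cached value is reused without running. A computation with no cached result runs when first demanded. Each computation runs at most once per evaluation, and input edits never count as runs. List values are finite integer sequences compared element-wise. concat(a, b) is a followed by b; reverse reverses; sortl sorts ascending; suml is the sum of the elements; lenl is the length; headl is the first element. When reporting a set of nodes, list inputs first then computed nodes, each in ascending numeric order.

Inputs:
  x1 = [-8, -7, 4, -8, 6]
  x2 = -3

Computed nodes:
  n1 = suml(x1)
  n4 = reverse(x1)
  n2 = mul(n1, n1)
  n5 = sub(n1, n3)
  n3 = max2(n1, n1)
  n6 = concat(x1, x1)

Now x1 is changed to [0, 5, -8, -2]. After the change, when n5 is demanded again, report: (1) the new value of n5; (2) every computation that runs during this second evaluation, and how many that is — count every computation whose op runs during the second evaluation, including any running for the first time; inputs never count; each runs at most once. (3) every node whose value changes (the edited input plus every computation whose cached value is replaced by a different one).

Demanding n5 again yields 0.
3 computations run: n1, n3, n5.
The nodes whose values change: x1, n1, n3.

First demand of the output computes:
  n1 = suml([-8, -7, 4, -8, 6]) = -13
  n3 = max2(-13, -13) = -13
  n5 = sub(-13, -13) = 0

After the edit, cleaning proceeds:
  n1: a read changed (x1 [-8, -7, 4, -8, 6]->[0, 5, -8, -2]) — executes, giving -5.
  n3: a read changed (n1 -13->-5; n1 -13->-5) — executes, giving -5.
  n5: a read changed (n1 -13->-5; n3 -13->-5) — executes, giving 0 — identical to its old value.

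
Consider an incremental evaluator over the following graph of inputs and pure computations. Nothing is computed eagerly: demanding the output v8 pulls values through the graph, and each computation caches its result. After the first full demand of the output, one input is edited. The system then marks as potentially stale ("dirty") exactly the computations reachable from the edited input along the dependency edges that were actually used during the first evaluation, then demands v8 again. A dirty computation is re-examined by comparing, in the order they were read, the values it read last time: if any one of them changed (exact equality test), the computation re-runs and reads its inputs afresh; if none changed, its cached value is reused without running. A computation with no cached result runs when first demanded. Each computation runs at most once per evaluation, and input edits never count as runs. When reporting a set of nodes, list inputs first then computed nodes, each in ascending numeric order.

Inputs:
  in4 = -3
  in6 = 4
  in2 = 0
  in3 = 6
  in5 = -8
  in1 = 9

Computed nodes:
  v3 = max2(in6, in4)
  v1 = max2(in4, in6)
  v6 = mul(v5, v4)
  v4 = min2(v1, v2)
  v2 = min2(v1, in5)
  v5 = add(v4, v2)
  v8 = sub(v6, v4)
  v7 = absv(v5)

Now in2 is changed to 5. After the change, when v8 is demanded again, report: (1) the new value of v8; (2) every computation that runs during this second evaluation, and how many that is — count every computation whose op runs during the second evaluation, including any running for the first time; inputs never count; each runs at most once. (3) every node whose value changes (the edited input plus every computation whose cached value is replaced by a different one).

Initial pass — values computed on the first demand:
  v1 = max2(-3, 4) = 4
  v2 = min2(4, -8) = -8
  v4 = min2(4, -8) = -8
  v5 = add(-8, -8) = -16
  v6 = mul(-16, -8) = 128
  v8 = sub(128, -8) = 136

Second demand — change propagation:
  no demanded computation ever read in2, so the edit dirties nothing and nothing runs.

The important point: nothing the output needs ever reads in2, so the edit is invisible to it.

v8 now evaluates to 136.
Run set: none (0 run).
Changed values: in2.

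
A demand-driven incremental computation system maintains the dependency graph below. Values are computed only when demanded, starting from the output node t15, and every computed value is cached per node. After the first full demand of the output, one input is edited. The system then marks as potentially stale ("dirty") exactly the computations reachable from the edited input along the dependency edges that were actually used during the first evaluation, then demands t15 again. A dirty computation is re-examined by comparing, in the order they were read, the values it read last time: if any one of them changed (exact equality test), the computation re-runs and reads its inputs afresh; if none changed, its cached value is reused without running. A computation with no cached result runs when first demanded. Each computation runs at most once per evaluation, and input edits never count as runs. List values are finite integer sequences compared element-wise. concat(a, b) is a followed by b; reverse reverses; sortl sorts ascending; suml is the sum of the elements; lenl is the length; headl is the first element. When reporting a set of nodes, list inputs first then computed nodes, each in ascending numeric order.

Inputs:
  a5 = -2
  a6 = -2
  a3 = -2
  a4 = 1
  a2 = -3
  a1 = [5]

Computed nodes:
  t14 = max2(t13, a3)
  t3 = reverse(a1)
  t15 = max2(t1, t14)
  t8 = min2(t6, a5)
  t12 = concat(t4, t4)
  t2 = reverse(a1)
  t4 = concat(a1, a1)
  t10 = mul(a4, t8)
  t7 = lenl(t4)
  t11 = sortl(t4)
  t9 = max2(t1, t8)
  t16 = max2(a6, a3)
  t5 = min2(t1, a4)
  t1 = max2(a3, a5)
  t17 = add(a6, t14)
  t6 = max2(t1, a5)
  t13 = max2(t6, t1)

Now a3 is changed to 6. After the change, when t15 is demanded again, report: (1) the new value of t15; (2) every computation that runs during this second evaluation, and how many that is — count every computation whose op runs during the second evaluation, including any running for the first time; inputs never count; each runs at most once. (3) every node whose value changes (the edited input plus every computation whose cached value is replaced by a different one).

New value of t15: 6.
Computations that run: t1, t6, t13, t14, t15 — 5 in total.
Values that change: a3, t1, t6, t13, t14, t15.

First evaluation (everything demanded from the output):
  t1 = max2(-2, -2) = -2
  t6 = max2(-2, -2) = -2
  t13 = max2(-2, -2) = -2
  t14 = max2(-2, -2) = -2
  t15 = max2(-2, -2) = -2

Propagation after the edit:
  t1: runs — a3 -2->6; result 6.
  t6: runs — t1 -2->6; result 6.
  t13: runs — t6 -2->6; t1 -2->6; result 6.
  t14: runs — t13 -2->6; a3 -2->6; result 6.
  t15: runs — t1 -2->6; t14 -2->6; result 6.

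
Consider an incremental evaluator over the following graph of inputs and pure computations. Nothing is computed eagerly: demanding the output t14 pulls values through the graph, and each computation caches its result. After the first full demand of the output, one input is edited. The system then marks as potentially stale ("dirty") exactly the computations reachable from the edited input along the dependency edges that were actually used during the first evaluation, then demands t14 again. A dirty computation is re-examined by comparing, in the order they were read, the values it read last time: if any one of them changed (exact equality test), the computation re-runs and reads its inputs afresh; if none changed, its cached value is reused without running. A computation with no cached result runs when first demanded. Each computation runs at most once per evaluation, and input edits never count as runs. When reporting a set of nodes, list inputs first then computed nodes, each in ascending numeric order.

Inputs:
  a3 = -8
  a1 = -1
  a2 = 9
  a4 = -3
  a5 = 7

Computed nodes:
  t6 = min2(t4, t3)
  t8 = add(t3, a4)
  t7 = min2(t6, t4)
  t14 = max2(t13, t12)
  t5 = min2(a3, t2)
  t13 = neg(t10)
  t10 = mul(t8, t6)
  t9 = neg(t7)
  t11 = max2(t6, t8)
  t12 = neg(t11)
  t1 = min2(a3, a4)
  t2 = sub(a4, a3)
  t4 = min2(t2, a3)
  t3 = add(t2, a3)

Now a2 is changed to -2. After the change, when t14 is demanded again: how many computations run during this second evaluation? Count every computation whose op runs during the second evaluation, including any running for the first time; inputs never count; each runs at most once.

Run set: none (0 run).
The important point: nothing the output needs ever reads a2, so the edit is invisible to it.

Initial pass — values computed on the first demand:
  t2 = sub(-3, -8) = 5
  t3 = add(5, -8) = -3
  t4 = min2(5, -8) = -8
  t6 = min2(-8, -3) = -8
  t8 = add(-3, -3) = -6
  t10 = mul(-6, -8) = 48
  t11 = max2(-8, -6) = -6
  t12 = neg(-6) = 6
  t13 = neg(48) = -48
  t14 = max2(-48, 6) = 6

Second demand — change propagation:
  no demanded computation ever read a2, so the edit dirties nothing and nothing runs.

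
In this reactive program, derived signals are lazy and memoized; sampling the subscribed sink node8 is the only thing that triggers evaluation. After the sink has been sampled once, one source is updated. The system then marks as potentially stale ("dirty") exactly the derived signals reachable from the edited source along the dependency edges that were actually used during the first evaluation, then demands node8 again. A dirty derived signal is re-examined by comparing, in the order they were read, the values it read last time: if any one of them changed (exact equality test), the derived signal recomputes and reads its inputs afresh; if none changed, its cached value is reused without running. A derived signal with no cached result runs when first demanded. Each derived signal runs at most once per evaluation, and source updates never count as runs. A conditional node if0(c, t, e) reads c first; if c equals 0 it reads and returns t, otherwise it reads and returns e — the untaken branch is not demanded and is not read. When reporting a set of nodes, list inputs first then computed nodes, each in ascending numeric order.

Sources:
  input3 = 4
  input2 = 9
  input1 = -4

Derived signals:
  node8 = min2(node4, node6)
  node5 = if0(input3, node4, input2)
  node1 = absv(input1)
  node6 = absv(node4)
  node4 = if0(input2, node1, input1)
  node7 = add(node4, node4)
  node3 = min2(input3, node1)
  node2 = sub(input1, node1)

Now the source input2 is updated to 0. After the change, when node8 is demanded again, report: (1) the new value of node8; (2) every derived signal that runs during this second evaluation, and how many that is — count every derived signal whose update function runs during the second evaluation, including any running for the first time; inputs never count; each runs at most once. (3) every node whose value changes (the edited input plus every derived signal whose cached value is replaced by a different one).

Demanding node8 again yields 4.
4 derived signals run: node1, node4, node6, node8.
The nodes whose values change: input2, node4, node8.
Note the branch switch — node1 had no cache and runs now for the first time.

First demand of the output computes:
  node4 = if0(input2=9 -> else branch input1) = -4
  node6 = absv(-4) = 4
  node8 = min2(-4, 4) = -4

After the edit, cleaning proceeds:
  node1: had never run; runs now, result 4.
  node4: a read changed (input2 9->0) — executes, giving 4.
  node6: a read changed (node4 -4->4) — executes, giving 4 — identical to its old value.
  node8: a read changed (node4 -4->4) — executes, giving 4.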